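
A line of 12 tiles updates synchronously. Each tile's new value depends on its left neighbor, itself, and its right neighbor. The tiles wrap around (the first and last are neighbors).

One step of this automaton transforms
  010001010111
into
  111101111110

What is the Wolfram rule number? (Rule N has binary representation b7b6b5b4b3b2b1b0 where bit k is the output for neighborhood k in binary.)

position 10: 111 → 1  (bit 7 = 1)
position 11: 110 → 0  (bit 6 = 0)
position 0: 101 → 1  (bit 5 = 1)
position 2: 100 → 1  (bit 4 = 1)
position 9: 011 → 1  (bit 3 = 1)
position 1: 010 → 1  (bit 2 = 1)
position 4: 001 → 0  (bit 1 = 0)
position 3: 000 → 1  (bit 0 = 1)
bits b7..b0 = 10111101 = 189

189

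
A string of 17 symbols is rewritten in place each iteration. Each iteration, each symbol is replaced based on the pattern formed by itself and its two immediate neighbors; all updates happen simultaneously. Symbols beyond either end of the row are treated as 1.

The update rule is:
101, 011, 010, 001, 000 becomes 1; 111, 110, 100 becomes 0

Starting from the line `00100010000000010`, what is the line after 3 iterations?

01101110111111111
11011001100000000
00110011001111111

00110011001111111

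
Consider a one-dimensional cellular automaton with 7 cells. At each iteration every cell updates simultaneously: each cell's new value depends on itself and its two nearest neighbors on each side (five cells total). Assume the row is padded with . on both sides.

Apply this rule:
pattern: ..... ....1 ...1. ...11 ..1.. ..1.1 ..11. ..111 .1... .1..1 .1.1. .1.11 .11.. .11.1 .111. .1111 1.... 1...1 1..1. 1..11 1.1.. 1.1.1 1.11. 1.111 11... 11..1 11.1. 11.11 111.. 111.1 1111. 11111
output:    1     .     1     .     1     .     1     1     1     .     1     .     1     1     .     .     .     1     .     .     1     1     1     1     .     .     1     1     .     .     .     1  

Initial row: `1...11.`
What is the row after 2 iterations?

1..111.

111.11.
1..111.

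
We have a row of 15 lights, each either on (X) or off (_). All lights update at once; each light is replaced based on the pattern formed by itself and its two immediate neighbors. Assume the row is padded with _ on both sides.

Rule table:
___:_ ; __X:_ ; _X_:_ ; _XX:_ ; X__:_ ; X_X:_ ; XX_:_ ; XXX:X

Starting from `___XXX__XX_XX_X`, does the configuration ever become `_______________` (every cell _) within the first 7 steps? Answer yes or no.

yes

____X__________
_______________
all cells are _ at step 2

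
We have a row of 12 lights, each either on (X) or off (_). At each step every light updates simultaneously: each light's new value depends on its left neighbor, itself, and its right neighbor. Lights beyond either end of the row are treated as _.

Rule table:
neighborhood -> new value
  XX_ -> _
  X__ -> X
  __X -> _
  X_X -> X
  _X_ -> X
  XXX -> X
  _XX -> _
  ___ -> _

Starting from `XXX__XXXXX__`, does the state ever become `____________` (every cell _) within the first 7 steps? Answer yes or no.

no

step 1: _X_X__XXX_X_
step 2: _XXXX__X_XXX
step 3: __XX_X_XX_X_
step 4: ____XXX__XXX
step 5: _____X_X__X_
step 6: _____XXXX_XX
step 7: ______XX_X__
step 7 is ______XX_X__, still not uniform _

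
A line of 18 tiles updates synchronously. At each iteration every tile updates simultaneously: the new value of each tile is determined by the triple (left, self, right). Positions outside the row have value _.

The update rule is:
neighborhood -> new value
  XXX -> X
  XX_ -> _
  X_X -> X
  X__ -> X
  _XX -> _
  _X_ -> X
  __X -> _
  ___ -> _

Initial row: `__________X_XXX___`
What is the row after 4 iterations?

______________X_XX

__________XX_X_X__
____________XXXXX_
_____________XXX_X
______________X_XX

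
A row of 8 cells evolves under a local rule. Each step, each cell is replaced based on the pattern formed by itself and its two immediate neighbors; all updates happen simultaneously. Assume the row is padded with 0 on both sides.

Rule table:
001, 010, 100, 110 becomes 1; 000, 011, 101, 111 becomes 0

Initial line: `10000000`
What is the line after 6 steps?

00100110

11000000
01100000
10110000
10011000
11101100
00100110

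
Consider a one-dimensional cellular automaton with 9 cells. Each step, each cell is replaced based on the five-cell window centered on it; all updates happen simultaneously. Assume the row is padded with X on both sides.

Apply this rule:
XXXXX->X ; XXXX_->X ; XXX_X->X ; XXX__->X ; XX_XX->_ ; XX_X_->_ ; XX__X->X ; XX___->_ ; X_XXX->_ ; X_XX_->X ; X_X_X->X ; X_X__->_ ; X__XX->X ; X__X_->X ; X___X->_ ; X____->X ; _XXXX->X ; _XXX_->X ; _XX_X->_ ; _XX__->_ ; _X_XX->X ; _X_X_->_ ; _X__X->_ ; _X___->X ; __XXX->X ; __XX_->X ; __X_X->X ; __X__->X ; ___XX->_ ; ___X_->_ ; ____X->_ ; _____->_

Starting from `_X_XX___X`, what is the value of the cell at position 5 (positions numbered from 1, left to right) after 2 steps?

_XXX____X
__XX_X__X
position 5 holds _

_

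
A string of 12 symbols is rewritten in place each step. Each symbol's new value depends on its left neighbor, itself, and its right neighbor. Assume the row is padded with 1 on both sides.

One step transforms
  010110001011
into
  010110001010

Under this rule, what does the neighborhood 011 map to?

1

At position 3 the neighborhood is 011; the next row has 1 there.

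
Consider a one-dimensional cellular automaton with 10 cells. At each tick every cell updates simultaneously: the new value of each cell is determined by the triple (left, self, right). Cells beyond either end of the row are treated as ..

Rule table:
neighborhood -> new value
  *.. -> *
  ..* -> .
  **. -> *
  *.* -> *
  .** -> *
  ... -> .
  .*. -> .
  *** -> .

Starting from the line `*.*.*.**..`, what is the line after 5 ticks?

....*.*..*

.*.*.****.
..*.**..**
...****.**
...*..****
....*.*..*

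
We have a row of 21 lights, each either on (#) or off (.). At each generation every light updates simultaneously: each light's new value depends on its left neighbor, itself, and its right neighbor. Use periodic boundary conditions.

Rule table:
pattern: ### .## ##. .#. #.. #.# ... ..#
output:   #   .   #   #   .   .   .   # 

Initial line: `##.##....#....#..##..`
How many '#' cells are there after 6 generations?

.#..#...##...##.#.#.#
.#.##..#.#..#.#.#.#.#
.#..#.##.#.##.#.#.#.#
.#.##..#.#..#.#.#.#.#  (repeats generation 2; period 2)
generation 6: .#.##..#.#..#.#.#.#.#
count of #: 10

10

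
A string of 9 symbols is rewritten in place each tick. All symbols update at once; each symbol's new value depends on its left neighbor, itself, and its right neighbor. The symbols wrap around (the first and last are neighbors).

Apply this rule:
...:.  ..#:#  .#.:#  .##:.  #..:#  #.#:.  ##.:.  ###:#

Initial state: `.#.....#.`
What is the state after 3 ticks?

#..#.#..#

###...###
##.#.#.##
#..#.#..#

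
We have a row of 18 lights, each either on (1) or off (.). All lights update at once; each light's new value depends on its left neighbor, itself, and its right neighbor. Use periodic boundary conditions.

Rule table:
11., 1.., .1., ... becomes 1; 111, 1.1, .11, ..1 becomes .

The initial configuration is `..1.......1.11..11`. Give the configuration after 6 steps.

step 1: 1.1111111.1..11..1
step 2: 1.......1.11..11..
step 3: 1111111.1..11..11.
step 4: ......1.11..11..1.
step 5: 11111.1..11..11.11
step 6: ....1.11..11..1...

....1.11..11..1...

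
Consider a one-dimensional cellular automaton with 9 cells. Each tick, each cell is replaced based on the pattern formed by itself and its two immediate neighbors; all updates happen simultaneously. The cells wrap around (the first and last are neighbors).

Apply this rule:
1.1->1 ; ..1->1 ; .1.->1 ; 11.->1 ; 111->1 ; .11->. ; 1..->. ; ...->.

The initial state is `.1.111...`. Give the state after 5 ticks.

tick 1: 111.11...
tick 2: .111.1..1
tick 3: 1.1111.11
tick 4: 11.1111.1
tick 5: 111.1111.

111.1111.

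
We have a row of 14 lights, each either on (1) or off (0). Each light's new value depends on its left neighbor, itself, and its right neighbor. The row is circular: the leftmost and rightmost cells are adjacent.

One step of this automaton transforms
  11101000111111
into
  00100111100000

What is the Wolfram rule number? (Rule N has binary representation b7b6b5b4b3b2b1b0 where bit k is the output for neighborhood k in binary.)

91

position 0: 111 → 0  (bit 7 = 0)
position 2: 110 → 1  (bit 6 = 1)
position 3: 101 → 0  (bit 5 = 0)
position 5: 100 → 1  (bit 4 = 1)
position 8: 011 → 1  (bit 3 = 1)
position 4: 010 → 0  (bit 2 = 0)
position 7: 001 → 1  (bit 1 = 1)
position 6: 000 → 1  (bit 0 = 1)
bits b7..b0 = 01011011 = 91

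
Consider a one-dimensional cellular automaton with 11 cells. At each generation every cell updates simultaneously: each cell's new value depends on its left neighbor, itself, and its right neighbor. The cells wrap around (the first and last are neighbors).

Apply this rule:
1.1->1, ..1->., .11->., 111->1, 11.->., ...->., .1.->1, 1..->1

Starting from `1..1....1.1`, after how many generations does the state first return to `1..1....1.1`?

.1.11...11.
.11..1....1
1..1.11...1
.1.11..1...
.11..1.11..
...1.11..1.
...11..1.11
1....1.11..
11...11..1.
..1....1.11
1.11...11..
11..1....1.
..1.11...11
1.11..1....
11..1.11...
..1.11..1..
..11..1.11.
....1.11..1
1...11..1.1
.1....1.11.
.11...11..1
1..1....1.1

22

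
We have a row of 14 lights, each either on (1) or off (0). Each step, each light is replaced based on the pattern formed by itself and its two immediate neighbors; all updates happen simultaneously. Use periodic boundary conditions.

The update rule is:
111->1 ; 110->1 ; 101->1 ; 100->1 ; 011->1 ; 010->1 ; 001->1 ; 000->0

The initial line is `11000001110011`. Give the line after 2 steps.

11110111111111

11100011111111
11110111111111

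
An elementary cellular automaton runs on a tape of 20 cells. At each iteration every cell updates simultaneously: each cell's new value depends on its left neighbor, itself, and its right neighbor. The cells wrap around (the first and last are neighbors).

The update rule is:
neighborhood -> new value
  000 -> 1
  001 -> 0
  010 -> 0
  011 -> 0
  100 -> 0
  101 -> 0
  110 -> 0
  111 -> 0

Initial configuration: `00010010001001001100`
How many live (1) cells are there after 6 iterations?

iteration 1: 11000000100000000001
iteration 2: 00011110001111111100
iteration 3: 11000000100000000001  (repeats iteration 1; period 2)
iteration 6: 00011110001111111100
count of 1: 12

12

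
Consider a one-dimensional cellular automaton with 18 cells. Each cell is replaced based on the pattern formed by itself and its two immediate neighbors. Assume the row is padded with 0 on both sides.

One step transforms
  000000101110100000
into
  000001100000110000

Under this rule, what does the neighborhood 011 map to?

At position 8 the neighborhood is 011; the next row has 0 there.

0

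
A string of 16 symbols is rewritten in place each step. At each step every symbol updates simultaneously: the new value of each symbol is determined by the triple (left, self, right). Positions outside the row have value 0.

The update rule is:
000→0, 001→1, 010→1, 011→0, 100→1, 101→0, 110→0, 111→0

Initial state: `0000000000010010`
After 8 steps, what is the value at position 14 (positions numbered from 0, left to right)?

step 1: 0000000000111111
step 2: 0000000001000000
step 3: 0000000011100000
step 4: 0000000100010000
step 5: 0000001110111000
step 6: 0000010000000100
step 7: 0000111000001110
step 8: 0001000100010001
position 14 holds 0

0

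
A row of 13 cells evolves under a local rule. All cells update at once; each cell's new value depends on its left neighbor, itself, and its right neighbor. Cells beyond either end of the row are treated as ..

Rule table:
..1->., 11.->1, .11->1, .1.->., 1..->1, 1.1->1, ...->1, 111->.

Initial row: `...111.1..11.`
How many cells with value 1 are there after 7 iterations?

11.1.11.1.111
111.1111.11.1
1.111..11111.
.11.11.1...11
.111111.11.11
.1....1111111
..111.1.....1
count of 1: 5

5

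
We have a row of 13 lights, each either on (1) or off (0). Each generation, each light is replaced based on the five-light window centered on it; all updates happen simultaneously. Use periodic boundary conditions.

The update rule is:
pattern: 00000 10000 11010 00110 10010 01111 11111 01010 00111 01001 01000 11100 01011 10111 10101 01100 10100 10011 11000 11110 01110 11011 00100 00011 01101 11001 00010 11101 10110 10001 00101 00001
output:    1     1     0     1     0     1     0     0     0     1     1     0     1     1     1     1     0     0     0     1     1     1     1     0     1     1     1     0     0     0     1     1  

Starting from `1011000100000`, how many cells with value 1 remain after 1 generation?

generation 1: 1101001111111
count of 1: 10

10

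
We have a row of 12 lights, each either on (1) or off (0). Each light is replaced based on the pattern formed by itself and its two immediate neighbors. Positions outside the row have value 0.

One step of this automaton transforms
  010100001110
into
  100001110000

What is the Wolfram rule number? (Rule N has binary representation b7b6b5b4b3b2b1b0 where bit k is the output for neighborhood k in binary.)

3

position 9: 111 → 0  (bit 7 = 0)
position 10: 110 → 0  (bit 6 = 0)
position 2: 101 → 0  (bit 5 = 0)
position 4: 100 → 0  (bit 4 = 0)
position 8: 011 → 0  (bit 3 = 0)
position 1: 010 → 0  (bit 2 = 0)
position 0: 001 → 1  (bit 1 = 1)
position 5: 000 → 1  (bit 0 = 1)
bits b7..b0 = 00000011 = 3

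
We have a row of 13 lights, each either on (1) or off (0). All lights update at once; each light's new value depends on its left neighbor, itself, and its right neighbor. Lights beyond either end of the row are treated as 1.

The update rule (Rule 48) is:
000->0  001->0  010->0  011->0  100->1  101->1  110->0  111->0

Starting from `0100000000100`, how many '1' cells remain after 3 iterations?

1010000000010
0101000000001
1010100000000
count of 1: 3

3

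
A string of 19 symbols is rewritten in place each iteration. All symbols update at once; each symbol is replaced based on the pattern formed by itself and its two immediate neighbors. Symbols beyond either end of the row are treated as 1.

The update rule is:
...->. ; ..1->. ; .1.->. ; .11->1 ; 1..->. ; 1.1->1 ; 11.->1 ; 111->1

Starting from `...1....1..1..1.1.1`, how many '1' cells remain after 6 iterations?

3

iteration 1: ...............1.11
iteration 2: ................111
iteration 3: ................111  (fixed point — unchanged through iteration 6)
count of 1: 3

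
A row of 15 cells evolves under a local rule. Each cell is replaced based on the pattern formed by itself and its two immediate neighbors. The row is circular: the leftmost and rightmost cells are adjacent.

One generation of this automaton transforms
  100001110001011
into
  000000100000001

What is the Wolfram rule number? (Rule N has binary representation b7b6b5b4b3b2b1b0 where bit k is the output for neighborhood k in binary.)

position 6: 111 → 1  (bit 7 = 1)
position 0: 110 → 0  (bit 6 = 0)
position 12: 101 → 0  (bit 5 = 0)
position 1: 100 → 0  (bit 4 = 0)
position 5: 011 → 0  (bit 3 = 0)
position 11: 010 → 0  (bit 2 = 0)
position 4: 001 → 0  (bit 1 = 0)
position 2: 000 → 0  (bit 0 = 0)
bits b7..b0 = 10000000 = 128

128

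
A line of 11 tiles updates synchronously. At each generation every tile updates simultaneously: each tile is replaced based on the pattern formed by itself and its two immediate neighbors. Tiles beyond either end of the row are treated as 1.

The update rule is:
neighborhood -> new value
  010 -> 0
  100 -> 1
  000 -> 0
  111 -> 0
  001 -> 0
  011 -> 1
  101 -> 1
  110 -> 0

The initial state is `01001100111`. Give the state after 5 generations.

10101010100
01010101010
10101010101
01010101011
10101010110

10101010110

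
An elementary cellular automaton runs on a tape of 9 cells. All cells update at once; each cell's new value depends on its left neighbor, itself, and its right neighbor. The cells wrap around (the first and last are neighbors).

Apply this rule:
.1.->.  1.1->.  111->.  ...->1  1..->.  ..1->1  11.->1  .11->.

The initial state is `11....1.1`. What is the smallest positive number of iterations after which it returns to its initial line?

iteration 1: .1.111...
iteration 2: 1....1.11
iteration 3: 1.111....
iteration 4: ....1.111
iteration 5: .111....1
iteration 6: ...1.111.
iteration 7: 111....1.
iteration 8: ..1.111..
iteration 9: 11....1.1

9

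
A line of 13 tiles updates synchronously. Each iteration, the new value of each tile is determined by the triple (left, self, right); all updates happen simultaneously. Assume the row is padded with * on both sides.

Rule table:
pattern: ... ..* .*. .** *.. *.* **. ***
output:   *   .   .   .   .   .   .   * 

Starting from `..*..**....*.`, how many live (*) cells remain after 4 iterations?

........**...
.******....*.
..****..**...
...**......*.
count of *: 3

3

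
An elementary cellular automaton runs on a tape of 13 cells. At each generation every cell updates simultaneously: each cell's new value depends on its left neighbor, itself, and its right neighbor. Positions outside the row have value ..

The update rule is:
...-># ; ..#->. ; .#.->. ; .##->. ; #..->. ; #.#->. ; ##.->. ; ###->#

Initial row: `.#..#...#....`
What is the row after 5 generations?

......#...###
#####...#..#.
.###..#......
..#.....#####
#...###..###.

#...###..###.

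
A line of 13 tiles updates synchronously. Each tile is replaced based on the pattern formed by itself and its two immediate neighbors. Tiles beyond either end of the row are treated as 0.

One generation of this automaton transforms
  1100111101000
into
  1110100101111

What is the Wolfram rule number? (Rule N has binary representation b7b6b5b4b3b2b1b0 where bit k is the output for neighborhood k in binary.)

93

position 5: 111 → 0  (bit 7 = 0)
position 1: 110 → 1  (bit 6 = 1)
position 8: 101 → 0  (bit 5 = 0)
position 2: 100 → 1  (bit 4 = 1)
position 0: 011 → 1  (bit 3 = 1)
position 9: 010 → 1  (bit 2 = 1)
position 3: 001 → 0  (bit 1 = 0)
position 11: 000 → 1  (bit 0 = 1)
bits b7..b0 = 01011101 = 93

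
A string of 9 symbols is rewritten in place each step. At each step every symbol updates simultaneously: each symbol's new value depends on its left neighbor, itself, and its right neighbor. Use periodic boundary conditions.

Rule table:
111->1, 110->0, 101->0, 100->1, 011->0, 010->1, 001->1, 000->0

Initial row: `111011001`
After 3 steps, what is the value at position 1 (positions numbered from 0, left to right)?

1

step 1: 110000110
step 2: 001001000
step 3: 011111100
position 1 holds 1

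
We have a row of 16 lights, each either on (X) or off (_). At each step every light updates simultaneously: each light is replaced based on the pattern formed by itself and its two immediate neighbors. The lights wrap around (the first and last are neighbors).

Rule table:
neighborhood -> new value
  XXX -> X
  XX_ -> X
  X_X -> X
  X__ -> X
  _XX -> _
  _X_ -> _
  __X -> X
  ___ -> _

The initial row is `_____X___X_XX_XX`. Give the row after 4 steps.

X___X_X_X_X_XX_X
XX_X_X_X_X_X_XX_
_XX_X_X_X_X_X_XX
X_XX_X_X_X_X_X_X

X_XX_X_X_X_X_X_X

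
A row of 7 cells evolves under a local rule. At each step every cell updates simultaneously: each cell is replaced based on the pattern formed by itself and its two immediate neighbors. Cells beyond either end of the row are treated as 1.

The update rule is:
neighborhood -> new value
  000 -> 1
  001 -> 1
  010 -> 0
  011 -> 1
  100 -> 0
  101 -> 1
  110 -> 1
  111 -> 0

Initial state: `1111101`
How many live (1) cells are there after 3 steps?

0000111
0111100
1100101
count of 1: 4

4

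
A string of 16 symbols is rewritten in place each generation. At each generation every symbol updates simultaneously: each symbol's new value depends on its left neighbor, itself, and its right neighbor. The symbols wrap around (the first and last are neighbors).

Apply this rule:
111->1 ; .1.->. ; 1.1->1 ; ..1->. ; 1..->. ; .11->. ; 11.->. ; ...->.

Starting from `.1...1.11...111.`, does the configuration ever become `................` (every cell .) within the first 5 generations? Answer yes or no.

yes

......1......1..
................
all cells are . at generation 2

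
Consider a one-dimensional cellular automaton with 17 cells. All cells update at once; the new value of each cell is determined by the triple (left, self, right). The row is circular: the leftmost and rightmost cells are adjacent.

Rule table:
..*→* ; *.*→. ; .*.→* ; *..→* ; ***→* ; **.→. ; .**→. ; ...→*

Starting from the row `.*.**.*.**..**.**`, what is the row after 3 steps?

*********.**.****

.*....*...**.....
**********..*****
*********.**.****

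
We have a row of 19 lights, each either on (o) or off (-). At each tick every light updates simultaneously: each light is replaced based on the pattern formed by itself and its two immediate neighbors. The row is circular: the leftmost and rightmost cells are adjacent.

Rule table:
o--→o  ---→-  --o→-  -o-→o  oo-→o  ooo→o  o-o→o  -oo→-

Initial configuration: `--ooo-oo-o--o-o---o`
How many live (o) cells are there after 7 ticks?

13

o--ooo-oooo-oooo--o
oo--ooo-oooo-oooo--
-oo--ooo-oooo-oooo-
--oo--ooo-oooo-oooo
o--oo--ooo-oooo-ooo
oo--oo--ooo-oooo-oo
ooo--oo--ooo-oooo-o
count of o: 13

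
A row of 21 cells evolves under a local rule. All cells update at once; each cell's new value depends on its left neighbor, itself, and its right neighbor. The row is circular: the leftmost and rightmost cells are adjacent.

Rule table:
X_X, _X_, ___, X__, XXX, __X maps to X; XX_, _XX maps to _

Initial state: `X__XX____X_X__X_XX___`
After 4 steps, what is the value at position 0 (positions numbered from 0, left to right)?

XXX__XXXXXXXXXXX__XXX
XX_XX_XXXXXXXXX_XX_XX
X_X__X_XXXXXXX_X__X_X
_XXXXXX_XXXXX_XXXXXX_
position 0 holds _

_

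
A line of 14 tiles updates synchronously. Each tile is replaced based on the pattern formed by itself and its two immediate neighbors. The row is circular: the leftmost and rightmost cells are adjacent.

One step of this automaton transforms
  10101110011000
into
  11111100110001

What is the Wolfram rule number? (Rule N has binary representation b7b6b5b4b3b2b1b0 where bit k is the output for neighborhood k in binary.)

174

position 5: 111 → 1  (bit 7 = 1)
position 6: 110 → 0  (bit 6 = 0)
position 1: 101 → 1  (bit 5 = 1)
position 7: 100 → 0  (bit 4 = 0)
position 4: 011 → 1  (bit 3 = 1)
position 0: 010 → 1  (bit 2 = 1)
position 8: 001 → 1  (bit 1 = 1)
position 12: 000 → 0  (bit 0 = 0)
bits b7..b0 = 10101110 = 174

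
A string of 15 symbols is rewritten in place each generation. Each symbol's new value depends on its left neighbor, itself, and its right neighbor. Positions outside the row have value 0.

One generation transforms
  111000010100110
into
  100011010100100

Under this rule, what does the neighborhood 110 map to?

At position 2 the neighborhood is 110; the next row has 0 there.

0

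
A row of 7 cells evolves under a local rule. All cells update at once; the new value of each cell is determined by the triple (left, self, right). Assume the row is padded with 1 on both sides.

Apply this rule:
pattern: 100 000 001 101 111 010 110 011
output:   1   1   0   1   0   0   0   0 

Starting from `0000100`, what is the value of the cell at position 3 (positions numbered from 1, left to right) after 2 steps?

step 1: 1110010
step 2: 0001001
position 3 holds 0

0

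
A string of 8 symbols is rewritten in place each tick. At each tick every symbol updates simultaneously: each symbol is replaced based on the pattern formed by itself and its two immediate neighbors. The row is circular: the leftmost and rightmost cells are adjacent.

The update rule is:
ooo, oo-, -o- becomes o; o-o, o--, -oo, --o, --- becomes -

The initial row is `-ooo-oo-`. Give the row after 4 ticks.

tick 1: --oo--o-
tick 2: ---o--o-
tick 3: ---o--o-  (fixed point — unchanged through tick 4)

---o--o-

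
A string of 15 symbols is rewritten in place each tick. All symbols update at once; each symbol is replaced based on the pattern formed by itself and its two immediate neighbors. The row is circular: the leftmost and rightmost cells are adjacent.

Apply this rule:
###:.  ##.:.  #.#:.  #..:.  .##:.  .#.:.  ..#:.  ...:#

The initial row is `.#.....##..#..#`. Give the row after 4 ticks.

tick 1: ...###.........
tick 2: ##.....########
tick 3: ...###.........  (repeats tick 1; period 2)
tick 4: ##.....########

##.....########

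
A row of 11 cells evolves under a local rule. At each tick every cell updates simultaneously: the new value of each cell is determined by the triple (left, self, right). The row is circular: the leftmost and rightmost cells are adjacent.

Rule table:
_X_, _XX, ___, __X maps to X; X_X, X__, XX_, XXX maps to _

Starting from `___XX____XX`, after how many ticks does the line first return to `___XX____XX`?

22

tick 1: _XXX__XXXX_
tick 2: XX___XX____
tick 3: X__XXX__XXX
tick 4: __XX___XX__
tick 5: XXX__XXX__X
tick 6: ____XX___XX
tick 7: _XXXX__XXX_
tick 8: XX____XX___
tick 9: X__XXXX__XX
tick 10: __XX____XX_
tick 11: XXX__XXXX__
tick 12: X___XX____X
tick 13: __XXX__XXXX
tick 14: _XX___XX___
tick 15: XX__XXX__XX
tick 16: ___XX___XX_
tick 17: XXXX__XXX__
tick 18: X____XX___X
tick 19: __XXXX__XXX
tick 20: _XX____XX__
tick 21: XX__XXXX__X
tick 22: ___XX____XX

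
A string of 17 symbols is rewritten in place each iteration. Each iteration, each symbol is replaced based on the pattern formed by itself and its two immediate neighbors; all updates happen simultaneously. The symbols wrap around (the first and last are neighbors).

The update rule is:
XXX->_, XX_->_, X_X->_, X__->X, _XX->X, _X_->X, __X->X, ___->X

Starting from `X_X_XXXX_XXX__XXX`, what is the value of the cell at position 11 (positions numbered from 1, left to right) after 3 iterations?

_

__X_X____X__XXX__
XXX_XXXXXXXXX__XX
____X________XXX_
position 11 holds _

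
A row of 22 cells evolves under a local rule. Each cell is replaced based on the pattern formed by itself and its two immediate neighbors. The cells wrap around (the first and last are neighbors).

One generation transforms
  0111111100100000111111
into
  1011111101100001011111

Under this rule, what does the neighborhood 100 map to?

At position 8 the neighborhood is 100; the next row has 0 there.

0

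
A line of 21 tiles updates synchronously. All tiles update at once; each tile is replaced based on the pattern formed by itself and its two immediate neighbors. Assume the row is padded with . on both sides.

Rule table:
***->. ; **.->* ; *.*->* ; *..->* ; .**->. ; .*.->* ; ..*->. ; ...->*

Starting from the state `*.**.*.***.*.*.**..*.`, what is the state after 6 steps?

**.****..******.**.**
.**...**......**.**.*
..***..******..**.***
*...**......**..**..*
***..******..**..**.*
..**......**..**..***

..**......**..**..***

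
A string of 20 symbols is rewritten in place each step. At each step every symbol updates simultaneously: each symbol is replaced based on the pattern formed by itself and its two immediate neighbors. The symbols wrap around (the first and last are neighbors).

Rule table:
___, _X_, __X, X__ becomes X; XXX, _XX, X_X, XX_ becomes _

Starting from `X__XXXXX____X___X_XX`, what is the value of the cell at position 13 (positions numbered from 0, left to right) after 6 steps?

_

_XX_____XXXXXXXXX___
X__XXXXX_________XXX
_XX_____XXXXXXXXX___  (repeats step 1; period 2)
step 6: X__XXXXX_________XXX
position 13 holds _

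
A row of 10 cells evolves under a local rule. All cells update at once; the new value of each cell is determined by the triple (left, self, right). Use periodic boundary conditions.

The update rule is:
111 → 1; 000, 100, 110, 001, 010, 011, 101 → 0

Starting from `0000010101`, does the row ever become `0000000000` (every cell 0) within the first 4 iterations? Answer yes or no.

yes

0000000000
all cells are 0 at iteration 1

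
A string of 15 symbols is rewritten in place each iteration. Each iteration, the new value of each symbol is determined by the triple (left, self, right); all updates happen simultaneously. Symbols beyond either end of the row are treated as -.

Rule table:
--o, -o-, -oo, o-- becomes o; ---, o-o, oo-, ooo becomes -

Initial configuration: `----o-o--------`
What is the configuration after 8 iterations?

---oo-oo-------
--oo--o-o------
-oo-ooo-oo-----
oo--o---o-o----
o-oooo-oo-oo---
o-o----o--o-o--
o-oo--ooooo-oo-
o-o-ooo-----o-o

o-o-ooo-----o-o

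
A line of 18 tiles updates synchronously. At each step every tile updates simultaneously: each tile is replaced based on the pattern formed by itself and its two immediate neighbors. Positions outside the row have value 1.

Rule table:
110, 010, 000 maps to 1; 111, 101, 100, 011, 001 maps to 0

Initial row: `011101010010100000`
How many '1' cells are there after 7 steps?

000101010010101110
010101010010100010
010101010010101010
010101010010101010  (fixed point — unchanged through step 7)
count of 1: 8

8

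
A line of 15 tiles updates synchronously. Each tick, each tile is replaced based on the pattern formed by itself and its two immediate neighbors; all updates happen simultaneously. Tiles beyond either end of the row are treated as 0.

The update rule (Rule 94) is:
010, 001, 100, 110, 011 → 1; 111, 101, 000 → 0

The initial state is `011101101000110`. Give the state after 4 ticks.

110101101101111
110101101101001
110101101101111  (repeats tick 1; period 2)
tick 4: 110101101101001

110101101101001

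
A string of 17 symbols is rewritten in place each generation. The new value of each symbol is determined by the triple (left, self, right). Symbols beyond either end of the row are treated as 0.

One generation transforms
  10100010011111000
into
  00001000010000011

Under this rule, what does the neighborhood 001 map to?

0

At position 5 the neighborhood is 001; the next row has 0 there.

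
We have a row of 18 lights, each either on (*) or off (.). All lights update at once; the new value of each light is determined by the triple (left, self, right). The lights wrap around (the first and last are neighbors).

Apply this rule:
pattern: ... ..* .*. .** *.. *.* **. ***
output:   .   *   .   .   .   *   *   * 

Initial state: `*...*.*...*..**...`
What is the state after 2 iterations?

...*.*...*..*.*..*
..*.*...*..*.*..*.

..*.*...*..*.*..*.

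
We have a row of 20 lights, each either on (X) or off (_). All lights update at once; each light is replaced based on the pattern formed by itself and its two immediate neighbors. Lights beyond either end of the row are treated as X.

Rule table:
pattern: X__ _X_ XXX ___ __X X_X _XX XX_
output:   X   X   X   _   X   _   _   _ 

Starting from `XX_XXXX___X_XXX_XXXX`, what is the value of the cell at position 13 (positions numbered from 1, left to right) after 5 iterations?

X___XX_X_XX__X___XXX
_X_X___X___XXXX_X_XX
_X_XX_XXX_X_XX__X__X
_X_____X__X___XXXXX_
_XX___XXXXXX_X_XXX__
position 13 holds _

_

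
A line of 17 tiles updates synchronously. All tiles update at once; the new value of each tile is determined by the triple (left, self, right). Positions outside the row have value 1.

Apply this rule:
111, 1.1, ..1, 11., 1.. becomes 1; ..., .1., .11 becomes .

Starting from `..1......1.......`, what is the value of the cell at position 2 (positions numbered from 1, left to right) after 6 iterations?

1

iteration 1: 11.1....1.1.....1
iteration 2: 111.1..1.1.1...1.
iteration 3: 1111.11.1.1.1.1.1
iteration 4: 11111.11.1.1.1.1.
iteration 5: 111111.11.1.1.1.1
iteration 6: 1111111.11.1.1.1.
position 2 holds 1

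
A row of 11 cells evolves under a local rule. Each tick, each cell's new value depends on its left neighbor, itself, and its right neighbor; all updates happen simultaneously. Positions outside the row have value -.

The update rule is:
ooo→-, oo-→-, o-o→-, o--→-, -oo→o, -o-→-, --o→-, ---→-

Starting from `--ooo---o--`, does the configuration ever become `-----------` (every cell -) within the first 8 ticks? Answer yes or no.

yes

tick 1: --o--------
tick 2: -----------
all cells are - at tick 2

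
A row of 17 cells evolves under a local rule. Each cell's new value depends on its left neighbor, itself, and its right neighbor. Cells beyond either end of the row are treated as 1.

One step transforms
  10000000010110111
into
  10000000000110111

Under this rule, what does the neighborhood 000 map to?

0

At position 2 the neighborhood is 000; the next row has 0 there.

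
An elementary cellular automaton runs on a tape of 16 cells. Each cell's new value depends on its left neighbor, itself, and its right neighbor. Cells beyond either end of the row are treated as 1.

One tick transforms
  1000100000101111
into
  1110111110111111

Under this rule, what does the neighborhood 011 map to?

1

At position 12 the neighborhood is 011; the next row has 1 there.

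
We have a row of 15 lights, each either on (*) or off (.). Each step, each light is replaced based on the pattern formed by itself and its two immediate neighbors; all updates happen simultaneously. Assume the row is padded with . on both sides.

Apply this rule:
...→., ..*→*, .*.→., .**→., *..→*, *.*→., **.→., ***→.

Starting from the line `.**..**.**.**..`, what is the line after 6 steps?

*..**........*.
.**..*......*.*
*..**.*....*...
.**....*..*.*..
*..*..*.**...*.
.**.**....*.*.*

.**.**....*.*.*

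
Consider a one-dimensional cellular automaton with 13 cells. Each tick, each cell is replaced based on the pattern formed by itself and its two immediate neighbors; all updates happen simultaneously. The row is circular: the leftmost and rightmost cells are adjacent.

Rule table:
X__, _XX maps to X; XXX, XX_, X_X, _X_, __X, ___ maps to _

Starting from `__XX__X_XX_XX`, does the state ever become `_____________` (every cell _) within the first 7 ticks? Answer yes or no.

no

tick 1: X_X_X___X__X_
tick 2: _____X___X___
tick 3: ______X___X__
tick 4: _______X___X_
tick 5: ________X___X
tick 6: X________X___
tick 7: _X________X__
tick 7 is _X________X__, still not uniform _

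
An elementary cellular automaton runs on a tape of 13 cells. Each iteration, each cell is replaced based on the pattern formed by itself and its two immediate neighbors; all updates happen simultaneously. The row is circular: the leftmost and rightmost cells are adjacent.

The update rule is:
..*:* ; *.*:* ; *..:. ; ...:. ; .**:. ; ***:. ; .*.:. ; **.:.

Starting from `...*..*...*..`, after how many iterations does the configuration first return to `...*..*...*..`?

iteration 1: ..*..*...*...
iteration 2: .*..*...*....
iteration 3: *..*...*.....
iteration 4: ..*...*.....*
iteration 5: .*...*.....*.
iteration 6: *...*.....*..
iteration 7: ...*.....*..*
iteration 8: ..*.....*..*.
iteration 9: .*.....*..*..
iteration 10: *.....*..*...
iteration 11: .....*..*...*
iteration 12: ....*..*...*.
iteration 13: ...*..*...*..

13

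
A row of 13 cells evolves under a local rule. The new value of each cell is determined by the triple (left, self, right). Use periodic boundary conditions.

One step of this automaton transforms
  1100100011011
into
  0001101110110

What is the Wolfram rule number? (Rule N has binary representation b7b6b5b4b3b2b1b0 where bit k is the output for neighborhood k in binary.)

position 0: 111 → 0  (bit 7 = 0)
position 1: 110 → 0  (bit 6 = 0)
position 10: 101 → 1  (bit 5 = 1)
position 2: 100 → 0  (bit 4 = 0)
position 8: 011 → 1  (bit 3 = 1)
position 4: 010 → 1  (bit 2 = 1)
position 3: 001 → 1  (bit 1 = 1)
position 6: 000 → 1  (bit 0 = 1)
bits b7..b0 = 00101111 = 47

47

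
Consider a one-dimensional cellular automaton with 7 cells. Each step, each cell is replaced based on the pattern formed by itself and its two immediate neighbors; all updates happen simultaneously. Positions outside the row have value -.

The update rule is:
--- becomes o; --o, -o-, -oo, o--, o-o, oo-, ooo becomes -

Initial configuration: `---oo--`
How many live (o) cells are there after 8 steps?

2

oo----o
---oo--  (repeats step 0; period 2)
step 8: ---oo--
count of o: 2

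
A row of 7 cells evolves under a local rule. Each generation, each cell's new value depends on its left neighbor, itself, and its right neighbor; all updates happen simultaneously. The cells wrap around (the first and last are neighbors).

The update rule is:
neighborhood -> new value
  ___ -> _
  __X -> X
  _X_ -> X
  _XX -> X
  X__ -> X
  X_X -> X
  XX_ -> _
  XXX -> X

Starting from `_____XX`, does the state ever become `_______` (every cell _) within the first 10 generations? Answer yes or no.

X___XX_
XX_XX_X
X_XX_XX
_XX_XXX
XX_XXX_
X_XXX_X
_XXX_XX
XXX_XX_
XX_XX_X  (repeats generation 2; period 7)
generation 10: X_XX_XX
generation 10 is X_XX_XX, still not uniform _

no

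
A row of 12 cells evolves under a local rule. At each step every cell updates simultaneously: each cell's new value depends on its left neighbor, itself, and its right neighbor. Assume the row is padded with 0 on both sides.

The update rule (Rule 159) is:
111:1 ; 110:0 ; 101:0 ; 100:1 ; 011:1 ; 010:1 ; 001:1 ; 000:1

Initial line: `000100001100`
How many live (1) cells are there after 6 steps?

111111111011
111111110010
111111101111
111111001110
111110111101
111100111001
count of 1: 8

8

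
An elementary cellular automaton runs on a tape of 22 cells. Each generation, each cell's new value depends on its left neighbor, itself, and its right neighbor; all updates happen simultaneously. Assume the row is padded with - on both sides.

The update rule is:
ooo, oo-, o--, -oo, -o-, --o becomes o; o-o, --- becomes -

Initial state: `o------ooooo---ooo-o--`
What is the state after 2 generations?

oo----ooooooo-oooo-oo-
ooo--oooooooo-oooo-ooo

ooo--oooooooo-oooo-ooo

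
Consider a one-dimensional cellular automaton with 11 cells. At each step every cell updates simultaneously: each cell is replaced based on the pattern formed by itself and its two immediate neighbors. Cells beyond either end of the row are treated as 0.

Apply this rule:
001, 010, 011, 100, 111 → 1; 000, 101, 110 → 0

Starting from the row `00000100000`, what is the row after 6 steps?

11011101110

step 1: 00001110000
step 2: 00011101000
step 3: 00111001100
step 4: 01110111010
step 5: 11100110011
step 6: 11011101110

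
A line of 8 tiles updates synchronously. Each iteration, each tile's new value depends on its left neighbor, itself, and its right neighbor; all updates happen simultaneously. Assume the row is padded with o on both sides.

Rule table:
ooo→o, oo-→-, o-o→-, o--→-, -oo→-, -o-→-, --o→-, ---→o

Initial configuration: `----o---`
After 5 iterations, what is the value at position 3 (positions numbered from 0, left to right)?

-oo---o-
----o---  (repeats iteration 0; period 2)
iteration 5: -oo---o-
position 3 holds -

-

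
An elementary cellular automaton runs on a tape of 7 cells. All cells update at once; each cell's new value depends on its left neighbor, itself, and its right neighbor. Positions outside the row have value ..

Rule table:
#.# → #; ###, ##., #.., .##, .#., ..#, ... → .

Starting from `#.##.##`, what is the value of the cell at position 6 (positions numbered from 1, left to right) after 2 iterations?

.#..#..
.......
position 6 holds .

.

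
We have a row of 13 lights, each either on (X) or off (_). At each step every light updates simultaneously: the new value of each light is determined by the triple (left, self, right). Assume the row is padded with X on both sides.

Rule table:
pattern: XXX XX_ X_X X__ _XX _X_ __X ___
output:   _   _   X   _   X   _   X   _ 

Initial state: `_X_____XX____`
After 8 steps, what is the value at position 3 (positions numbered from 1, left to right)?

_

X_____XX____X
_____XX____XX
____XX____XX_
___XX____XX_X
__XX____XX_XX
_XX____XX_XX_
XX____XX_XX_X
_____XX_XX_XX
position 3 holds _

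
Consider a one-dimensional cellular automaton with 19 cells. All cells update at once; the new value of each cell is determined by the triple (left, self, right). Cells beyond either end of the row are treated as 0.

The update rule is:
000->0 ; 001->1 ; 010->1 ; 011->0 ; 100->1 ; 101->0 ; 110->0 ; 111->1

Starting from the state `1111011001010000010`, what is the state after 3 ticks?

1111111011001101011

0110000111011000111
1001001010000101010
1111111011001101011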